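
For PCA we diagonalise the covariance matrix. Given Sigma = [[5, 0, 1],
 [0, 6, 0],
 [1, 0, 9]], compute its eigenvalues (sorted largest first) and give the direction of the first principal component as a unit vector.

Step 1 — characteristic polynomial p(λ) = det(λI - Sigma) = λ³ - tr·λ² + c_1·λ - det, where tr = trace, c_1 = sum of the principal 2×2 minors, det = det(Sigma):
  tr = 5 + 6 + 9 = 20,
  c_1 = (5·6 - (0)²) + (5·9 - (1)²) + (6·9 - (0)²) = 30 + 44 + 54 = 128,
  det = 5·(6·9 - (0)²) - (0)·((0)·9 - (0)·(1)) + (1)·((0)·(0) - 6·(1)) = 5·(54) - (0)·(0) + (1)·(-6) = 264.
  So p(λ) = λ³ - 20λ² + 128λ - 264.
Step 2 — look for an integer root (rational root theorem: any rational root is an integer divisor of 264). Testing λ = 6:
  p(6) = 216 - 720 + 768 - 264 = 0  ✓
  Dividing out (λ - 6): p(λ) = (λ - 6)(λ² - 14λ + 44).
Step 3 — remaining eigenvalues from the quadratic λ² - 14λ + 44 = 0:
  Δ = 14² - 4·44 = 196 - 176 = 20,  λ = (14 ± √20)/2 = (14 ± 4.4721)/2 ≈ 9.2361 or 4.7639.
  Sorted: λ_1 = 9.2361,  λ_2 = 6,  λ_3 = 4.7639  (check: sum = 20 = tr ✓).

Step 4 — unit eigenvector for λ_1 ≈ 9.2361: v spans the null space of (Sigma - λ_1 I), whose rows are
  r_1 = (-4.2361, 0, 1),  r_2 = (0, -3.2361, 0),  r_3 = (1, 0, -0.2361).
  v is orthogonal to every row, so take v ∝ r_1 × r_2 = ((0)·(0) - (1)·(-3.2361), (1)·(0) - (-4.2361)·(0), (-4.2361)·(-3.2361) - (0)·(0)) ≈ (3.2361, 0, 13.7082).
  Let u = (3.2361, 0, 13.7082).
  ||u|| = √((3.2361)² + (0)² + (13.7082)²) = √(198.387) ≈ 14.085,  v_1 = u/||u|| ≈ (0.2298, 0, 0.9732) (||v_1|| = 1).

λ_1 = 9.2361,  λ_2 = 6,  λ_3 = 4.7639;  v_1 ≈ (0.2298, 0, 0.9732)


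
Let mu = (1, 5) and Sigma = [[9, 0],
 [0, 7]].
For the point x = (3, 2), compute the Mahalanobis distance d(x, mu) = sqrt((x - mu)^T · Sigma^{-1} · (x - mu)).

Step 1 — centre the observation: (x - mu) = (2, -3).

Step 2 — invert Sigma. det(Sigma) = 9·7 - (0)² = 63.
  Sigma^{-1} = (1/det) · [[d, -b], [-b, a]] = [[0.1111, 0],
 [0, 0.1429]].

Step 3 — form the quadratic (x - mu)^T · Sigma^{-1} · (x - mu):
  Sigma^{-1} · (x - mu) = (0.2222, -0.4286).
  (x - mu)^T · [Sigma^{-1} · (x - mu)] = (2)·(0.2222) + (-3)·(-0.4286) = 1.7302.

Step 4 — take square root: d = √(1.7302) ≈ 1.3154.

d(x, mu) = √(1.7302) ≈ 1.3154


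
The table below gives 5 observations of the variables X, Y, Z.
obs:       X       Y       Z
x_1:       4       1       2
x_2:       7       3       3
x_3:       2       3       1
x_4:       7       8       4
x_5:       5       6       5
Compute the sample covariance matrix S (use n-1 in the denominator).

Step 1 — column means:
  mean(X) = (4 + 7 + 2 + 7 + 5) / 5 = 25/5 = 5
  mean(Y) = (1 + 3 + 3 + 8 + 6) / 5 = 21/5 = 4.2
  mean(Z) = (2 + 3 + 1 + 4 + 5) / 5 = 15/5 = 3

Step 2 — sample covariance S[i,j] = (1/(n-1)) · Σ_k (x_{k,i} - mean_i) · (x_{k,j} - mean_j), with n-1 = 4.
  S[X,X] = ((-1)·(-1) + (2)·(2) + (-3)·(-3) + (2)·(2) + (0)·(0)) / 4 = 18/4 = 4.5
  S[X,Y] = ((-1)·(-3.2) + (2)·(-1.2) + (-3)·(-1.2) + (2)·(3.8) + (0)·(1.8)) / 4 = 12/4 = 3
  S[X,Z] = ((-1)·(-1) + (2)·(0) + (-3)·(-2) + (2)·(1) + (0)·(2)) / 4 = 9/4 = 2.25
  S[Y,Y] = ((-3.2)·(-3.2) + (-1.2)·(-1.2) + (-1.2)·(-1.2) + (3.8)·(3.8) + (1.8)·(1.8)) / 4 = 30.8/4 = 7.7
  S[Y,Z] = ((-3.2)·(-1) + (-1.2)·(0) + (-1.2)·(-2) + (3.8)·(1) + (1.8)·(2)) / 4 = 13/4 = 3.25
  S[Z,Z] = ((-1)·(-1) + (0)·(0) + (-2)·(-2) + (1)·(1) + (2)·(2)) / 4 = 10/4 = 2.5

S is symmetric (S[j,i] = S[i,j]). Assembling:

S = [[4.5, 3, 2.25],
 [3, 7.7, 3.25],
 [2.25, 3.25, 2.5]]


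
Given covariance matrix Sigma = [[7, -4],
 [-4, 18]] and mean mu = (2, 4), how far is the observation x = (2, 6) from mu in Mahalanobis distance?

Step 1 — centre the observation: (x - mu) = (0, 2).

Step 2 — invert Sigma. det(Sigma) = 7·18 - (-4)² = 110.
  Sigma^{-1} = (1/det) · [[d, -b], [-b, a]] = [[0.1636, 0.0364],
 [0.0364, 0.0636]].

Step 3 — form the quadratic (x - mu)^T · Sigma^{-1} · (x - mu):
  Sigma^{-1} · (x - mu) = (0.0727, 0.1273).
  (x - mu)^T · [Sigma^{-1} · (x - mu)] = (0)·(0.0727) + (2)·(0.1273) = 0.2545.

Step 4 — take square root: d = √(0.2545) ≈ 0.5045.

d(x, mu) = √(0.2545) ≈ 0.5045


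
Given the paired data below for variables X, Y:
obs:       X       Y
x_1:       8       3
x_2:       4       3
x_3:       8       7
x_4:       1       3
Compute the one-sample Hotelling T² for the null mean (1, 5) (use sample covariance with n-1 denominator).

Step 1 — sample mean vector:
  mean(X) = (8 + 4 + 8 + 1) / 4 = 21/4 = 5.25
  mean(Y) = (3 + 3 + 7 + 3) / 4 = 16/4 = 4
  x̄ = (5.25, 4),  deviation x̄ - mu_0 = (5.25, 4) - (1, 5) = (4.25, -1).

Step 2 — sample covariance matrix, S[i,j] = (1/(n-1)) · Σ_k (x_{k,i} - mean_i) · (x_{k,j} - mean_j), divisor n-1 = 3:
  S[X,X] = ((2.75)·(2.75) + (-1.25)·(-1.25) + (2.75)·(2.75) + (-4.25)·(-4.25)) / 3 = 34.75/3 = 11.5833
  S[X,Y] = ((2.75)·(-1) + (-1.25)·(-1) + (2.75)·(3) + (-4.25)·(-1)) / 3 = 11/3 = 3.6667
  S[Y,Y] = ((-1)·(-1) + (-1)·(-1) + (3)·(3) + (-1)·(-1)) / 3 = 12/3 = 4
  S = [[11.5833, 3.6667],
 [3.6667, 4]].

Step 3 — invert S. det(S) = 11.5833·4 - (3.6667)² = 32.8889.
  S^{-1} = (1/det) · [[d, -b], [-b, a]] = [[0.1216, -0.1115],
 [-0.1115, 0.3522]].

Step 4 — quadratic form (x̄ - mu_0)^T · S^{-1} · (x̄ - mu_0):
  S^{-1} · (x̄ - mu_0) = (0.6284, -0.826),
  (x̄ - mu_0)^T · [...] = (4.25)·(0.6284) + (-1)·(-0.826) = 3.4966.

Step 5 — scale by n: T² = 4 · 3.4966 = 13.9865.

T² ≈ 13.9865


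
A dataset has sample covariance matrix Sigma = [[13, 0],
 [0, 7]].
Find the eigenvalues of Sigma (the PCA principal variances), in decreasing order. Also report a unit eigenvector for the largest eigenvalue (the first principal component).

Step 1 — characteristic polynomial of 2×2 Sigma:
  det(Sigma - λI) = λ² - trace · λ + det = 0.
  trace = 13 + 7 = 20, det = 13·7 - (0)² = 91.
Step 2 — discriminant:
  Δ = trace² - 4·det = 400 - 364 = 36.
Step 3 — eigenvalues:
  λ = (trace ± √Δ)/2 = (20 ± 6)/2,
  λ_1 = 13,  λ_2 = 7.

Step 4 — unit eigenvector for λ_1: Sigma is diagonal, so its eigenvectors are the coordinate axes. λ_1 = 13 is the diagonal entry on the first coordinate axis, hence
  v_1 = (1, 0) (||v_1|| = 1).

λ_1 = 13,  λ_2 = 7;  v_1 ≈ (1, 0)


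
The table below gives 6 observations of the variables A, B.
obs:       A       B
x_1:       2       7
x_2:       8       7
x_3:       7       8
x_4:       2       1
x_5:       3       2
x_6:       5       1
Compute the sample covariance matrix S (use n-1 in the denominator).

Step 1 — column means:
  mean(A) = (2 + 8 + 7 + 2 + 3 + 5) / 6 = 27/6 = 4.5
  mean(B) = (7 + 7 + 8 + 1 + 2 + 1) / 6 = 26/6 = 4.3333

Step 2 — sample covariance S[i,j] = (1/(n-1)) · Σ_k (x_{k,i} - mean_i) · (x_{k,j} - mean_j), with n-1 = 5.
  S[A,A] = ((-2.5)·(-2.5) + (3.5)·(3.5) + (2.5)·(2.5) + (-2.5)·(-2.5) + (-1.5)·(-1.5) + (0.5)·(0.5)) / 5 = 33.5/5 = 6.7
  S[A,B] = ((-2.5)·(2.6667) + (3.5)·(2.6667) + (2.5)·(3.6667) + (-2.5)·(-3.3333) + (-1.5)·(-2.3333) + (0.5)·(-3.3333)) / 5 = 22/5 = 4.4
  S[B,B] = ((2.6667)·(2.6667) + (2.6667)·(2.6667) + (3.6667)·(3.6667) + (-3.3333)·(-3.3333) + (-2.3333)·(-2.3333) + (-3.3333)·(-3.3333)) / 5 = 55.3333/5 = 11.0667

S is symmetric (S[j,i] = S[i,j]). Assembling:

S = [[6.7, 4.4],
 [4.4, 11.0667]]


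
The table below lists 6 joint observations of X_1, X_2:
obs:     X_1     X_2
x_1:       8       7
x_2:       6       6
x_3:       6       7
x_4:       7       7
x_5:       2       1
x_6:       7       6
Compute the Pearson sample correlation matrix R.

Step 1 — column means:
  mean(X_1) = (8 + 6 + 6 + 7 + 2 + 7) / 6 = 36/6 = 6
  mean(X_2) = (7 + 6 + 7 + 7 + 1 + 6) / 6 = 34/6 = 5.6667

Step 2 — sample variances and covariances s[i,j] = (1/(n-1)) · Σ_k (x_{k,i} - mean_i) · (x_{k,j} - mean_j), with n-1 = 5:
  s[X_1,X_1] = ((2)·(2) + (0)·(0) + (0)·(0) + (1)·(1) + (-4)·(-4) + (1)·(1)) / 5 = 22/5 = 4.4
  s[X_1,X_2] = ((2)·(1.3333) + (0)·(0.3333) + (0)·(1.3333) + (1)·(1.3333) + (-4)·(-4.6667) + (1)·(0.3333)) / 5 = 23/5 = 4.6
  s[X_2,X_2] = ((1.3333)·(1.3333) + (0.3333)·(0.3333) + (1.3333)·(1.3333) + (1.3333)·(1.3333) + (-4.6667)·(-4.6667) + (0.3333)·(0.3333)) / 5 = 27.3333/5 = 5.4667
  Sample standard deviations s_i = √(s[i,i]):
  s(X_1) = √(4.4) = 2.0976
  s(X_2) = √(5.4667) = 2.3381

Step 3 — r_{ij} = s_{ij} / (s_i · s_j):
  r[X_1,X_1] = 1 (diagonal).
  r[X_1,X_2] = 4.6 / (2.0976 · 2.3381) = 4.6 / 4.9044 = 0.9379
  r[X_2,X_2] = 1 (diagonal).

R is symmetric with unit diagonal. Assembling:

R = [[1, 0.9379],
 [0.9379, 1]]


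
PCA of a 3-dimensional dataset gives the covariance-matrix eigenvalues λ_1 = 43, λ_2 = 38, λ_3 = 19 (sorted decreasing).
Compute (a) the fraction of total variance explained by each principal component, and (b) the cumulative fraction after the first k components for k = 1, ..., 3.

Step 1 — total variance = trace(Sigma) = Σ λ_i = 43 + 38 + 19 = 100.

Step 2 — fraction explained by component i = λ_i / Σ λ:
  PC1: 43/100 = 0.43
  PC2: 38/100 = 0.38
  PC3: 19/100 = 0.19

Step 3 — cumulative fraction after k components = (λ_1 + ... + λ_k) / Σ λ:
  k = 1: 43/100 = 0.43
  k = 2: (43 + 38)/100 = 81/100 = 0.81
  k = 3: (43 + 38 + 19)/100 = 100/100 = 1

Summary (fraction, with percent):

explained: PC1 0.43 (43%), PC2 0.38 (38%), PC3 0.19 (19%);  cumulative: 0.43, 0.81, 1


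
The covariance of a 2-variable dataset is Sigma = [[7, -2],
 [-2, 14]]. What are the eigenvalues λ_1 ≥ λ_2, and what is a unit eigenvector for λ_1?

Step 1 — characteristic polynomial of 2×2 Sigma:
  det(Sigma - λI) = λ² - trace · λ + det = 0.
  trace = 7 + 14 = 21, det = 7·14 - (-2)² = 94.
Step 2 — discriminant:
  Δ = trace² - 4·det = 441 - 376 = 65.
Step 3 — eigenvalues:
  λ = (trace ± √Δ)/2 = (21 ± 8.0623)/2,
  λ_1 = 14.5311,  λ_2 = 6.4689.

Step 4 — unit eigenvector for λ_1: solve (Sigma - λ_1 I)v = 0. First row:
  (7 - 14.5311)·v_x + (-2)·v_y = 0, i.e. (-7.5311)·v_x + (-2)·v_y = 0,
  so v ∝ (b, λ_1 - a) = (-2, 7.5311); multiply by -1 so the first entry is positive: u = (2, -7.5311).
  ||u|| = √((2)² + (-7.5311)²) = √(60.7179) ≈ 7.7922,
  v_1 = u/||u|| ≈ (0.2567, -0.9665) (||v_1|| = 1).

λ_1 = 14.5311,  λ_2 = 6.4689;  v_1 ≈ (0.2567, -0.9665)


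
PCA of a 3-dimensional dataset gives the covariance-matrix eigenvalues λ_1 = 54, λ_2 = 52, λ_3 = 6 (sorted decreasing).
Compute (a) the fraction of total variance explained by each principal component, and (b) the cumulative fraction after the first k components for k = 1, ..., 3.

Step 1 — total variance = trace(Sigma) = Σ λ_i = 54 + 52 + 6 = 112.

Step 2 — fraction explained by component i = λ_i / Σ λ:
  PC1: 54/112 = 0.4821
  PC2: 52/112 = 0.4643
  PC3: 6/112 = 0.0536

Step 3 — cumulative fraction after k components = (λ_1 + ... + λ_k) / Σ λ:
  k = 1: 54/112 = 0.4821
  k = 2: (54 + 52)/112 = 106/112 = 0.9464
  k = 3: (54 + 52 + 6)/112 = 112/112 = 1

Summary (fraction, with percent):

explained: PC1 0.4821 (48.21%), PC2 0.4643 (46.43%), PC3 0.0536 (5.36%);  cumulative: 0.4821, 0.9464, 1


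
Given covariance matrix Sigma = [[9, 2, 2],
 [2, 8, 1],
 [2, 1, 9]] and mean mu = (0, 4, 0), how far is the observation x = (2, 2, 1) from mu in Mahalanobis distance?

Step 1 — centre the observation: (x - mu) = (2, -2, 1).

Step 2 — invert Sigma (cofactor / det for 3×3, or solve directly):
  Sigma^{-1} = [[0.1226, -0.0276, -0.0242],
 [-0.0276, 0.133, -0.0086],
 [-0.0242, -0.0086, 0.1174]].

Step 3 — form the quadratic (x - mu)^T · Sigma^{-1} · (x - mu):
  Sigma^{-1} · (x - mu) = (0.2763, -0.3299, 0.0864).
  (x - mu)^T · [Sigma^{-1} · (x - mu)] = (2)·(0.2763) + (-2)·(-0.3299) + (1)·(0.0864) = 1.2988.

Step 4 — take square root: d = √(1.2988) ≈ 1.1396.

d(x, mu) = √(1.2988) ≈ 1.1396


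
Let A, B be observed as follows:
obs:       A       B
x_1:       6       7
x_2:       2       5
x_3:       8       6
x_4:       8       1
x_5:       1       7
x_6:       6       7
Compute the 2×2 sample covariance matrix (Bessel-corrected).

Step 1 — column means:
  mean(A) = (6 + 2 + 8 + 8 + 1 + 6) / 6 = 31/6 = 5.1667
  mean(B) = (7 + 5 + 6 + 1 + 7 + 7) / 6 = 33/6 = 5.5

Step 2 — sample covariance S[i,j] = (1/(n-1)) · Σ_k (x_{k,i} - mean_i) · (x_{k,j} - mean_j), with n-1 = 5.
  S[A,A] = ((0.8333)·(0.8333) + (-3.1667)·(-3.1667) + (2.8333)·(2.8333) + (2.8333)·(2.8333) + (-4.1667)·(-4.1667) + (0.8333)·(0.8333)) / 5 = 44.8333/5 = 8.9667
  S[A,B] = ((0.8333)·(1.5) + (-3.1667)·(-0.5) + (2.8333)·(0.5) + (2.8333)·(-4.5) + (-4.1667)·(1.5) + (0.8333)·(1.5)) / 5 = -13.5/5 = -2.7
  S[B,B] = ((1.5)·(1.5) + (-0.5)·(-0.5) + (0.5)·(0.5) + (-4.5)·(-4.5) + (1.5)·(1.5) + (1.5)·(1.5)) / 5 = 27.5/5 = 5.5

S is symmetric (S[j,i] = S[i,j]). Assembling:

S = [[8.9667, -2.7],
 [-2.7, 5.5]]


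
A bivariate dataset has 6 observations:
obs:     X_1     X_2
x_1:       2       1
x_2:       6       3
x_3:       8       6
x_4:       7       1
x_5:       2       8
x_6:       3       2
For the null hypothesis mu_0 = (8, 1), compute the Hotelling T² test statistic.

Step 1 — sample mean vector:
  mean(X_1) = (2 + 6 + 8 + 7 + 2 + 3) / 6 = 28/6 = 4.6667
  mean(X_2) = (1 + 3 + 6 + 1 + 8 + 2) / 6 = 21/6 = 3.5
  x̄ = (4.6667, 3.5),  deviation x̄ - mu_0 = (4.6667, 3.5) - (8, 1) = (-3.3333, 2.5).

Step 2 — sample covariance matrix, S[i,j] = (1/(n-1)) · Σ_k (x_{k,i} - mean_i) · (x_{k,j} - mean_j), divisor n-1 = 5:
  S[X_1,X_1] = ((-2.6667)·(-2.6667) + (1.3333)·(1.3333) + (3.3333)·(3.3333) + (2.3333)·(2.3333) + (-2.6667)·(-2.6667) + (-1.6667)·(-1.6667)) / 5 = 35.3333/5 = 7.0667
  S[X_1,X_2] = ((-2.6667)·(-2.5) + (1.3333)·(-0.5) + (3.3333)·(2.5) + (2.3333)·(-2.5) + (-2.6667)·(4.5) + (-1.6667)·(-1.5)) / 5 = -1/5 = -0.2
  S[X_2,X_2] = ((-2.5)·(-2.5) + (-0.5)·(-0.5) + (2.5)·(2.5) + (-2.5)·(-2.5) + (4.5)·(4.5) + (-1.5)·(-1.5)) / 5 = 41.5/5 = 8.3
  S = [[7.0667, -0.2],
 [-0.2, 8.3]].

Step 3 — invert S. det(S) = 7.0667·8.3 - (-0.2)² = 58.6133.
  S^{-1} = (1/det) · [[d, -b], [-b, a]] = [[0.1416, 0.0034],
 [0.0034, 0.1206]].

Step 4 — quadratic form (x̄ - mu_0)^T · S^{-1} · (x̄ - mu_0):
  S^{-1} · (x̄ - mu_0) = (-0.4635, 0.29),
  (x̄ - mu_0)^T · [...] = (-3.3333)·(-0.4635) + (2.5)·(0.29) = 2.2701.

Step 5 — scale by n: T² = 6 · 2.2701 = 13.6203.

T² ≈ 13.6203


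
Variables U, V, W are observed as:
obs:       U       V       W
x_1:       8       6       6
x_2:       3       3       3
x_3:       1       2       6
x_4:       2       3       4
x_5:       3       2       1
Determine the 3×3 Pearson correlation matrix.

Step 1 — column means:
  mean(U) = (8 + 3 + 1 + 2 + 3) / 5 = 17/5 = 3.4
  mean(V) = (6 + 3 + 2 + 3 + 2) / 5 = 16/5 = 3.2
  mean(W) = (6 + 3 + 6 + 4 + 1) / 5 = 20/5 = 4

Step 2 — sample variances and covariances s[i,j] = (1/(n-1)) · Σ_k (x_{k,i} - mean_i) · (x_{k,j} - mean_j), with n-1 = 4:
  s[U,U] = ((4.6)·(4.6) + (-0.4)·(-0.4) + (-2.4)·(-2.4) + (-1.4)·(-1.4) + (-0.4)·(-0.4)) / 4 = 29.2/4 = 7.3
  s[U,V] = ((4.6)·(2.8) + (-0.4)·(-0.2) + (-2.4)·(-1.2) + (-1.4)·(-0.2) + (-0.4)·(-1.2)) / 4 = 16.6/4 = 4.15
  s[U,W] = ((4.6)·(2) + (-0.4)·(-1) + (-2.4)·(2) + (-1.4)·(0) + (-0.4)·(-3)) / 4 = 6/4 = 1.5
  s[V,V] = ((2.8)·(2.8) + (-0.2)·(-0.2) + (-1.2)·(-1.2) + (-0.2)·(-0.2) + (-1.2)·(-1.2)) / 4 = 10.8/4 = 2.7
  s[V,W] = ((2.8)·(2) + (-0.2)·(-1) + (-1.2)·(2) + (-0.2)·(0) + (-1.2)·(-3)) / 4 = 7/4 = 1.75
  s[W,W] = ((2)·(2) + (-1)·(-1) + (2)·(2) + (0)·(0) + (-3)·(-3)) / 4 = 18/4 = 4.5
  Sample standard deviations s_i = √(s[i,i]):
  s(U) = √(7.3) = 2.7019
  s(V) = √(2.7) = 1.6432
  s(W) = √(4.5) = 2.1213

Step 3 — r_{ij} = s_{ij} / (s_i · s_j):
  r[U,U] = 1 (diagonal).
  r[U,V] = 4.15 / (2.7019 · 1.6432) = 4.15 / 4.4396 = 0.9348
  r[U,W] = 1.5 / (2.7019 · 2.1213) = 1.5 / 5.7315 = 0.2617
  r[V,V] = 1 (diagonal).
  r[V,W] = 1.75 / (1.6432 · 2.1213) = 1.75 / 3.4857 = 0.5021
  r[W,W] = 1 (diagonal).

R is symmetric with unit diagonal. Assembling:

R = [[1, 0.9348, 0.2617],
 [0.9348, 1, 0.5021],
 [0.2617, 0.5021, 1]]


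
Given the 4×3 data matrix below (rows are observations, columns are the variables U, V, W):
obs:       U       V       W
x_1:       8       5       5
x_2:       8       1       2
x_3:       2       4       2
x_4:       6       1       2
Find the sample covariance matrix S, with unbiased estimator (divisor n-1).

Step 1 — column means:
  mean(U) = (8 + 8 + 2 + 6) / 4 = 24/4 = 6
  mean(V) = (5 + 1 + 4 + 1) / 4 = 11/4 = 2.75
  mean(W) = (5 + 2 + 2 + 2) / 4 = 11/4 = 2.75

Step 2 — sample covariance S[i,j] = (1/(n-1)) · Σ_k (x_{k,i} - mean_i) · (x_{k,j} - mean_j), with n-1 = 3.
  S[U,U] = ((2)·(2) + (2)·(2) + (-4)·(-4) + (0)·(0)) / 3 = 24/3 = 8
  S[U,V] = ((2)·(2.25) + (2)·(-1.75) + (-4)·(1.25) + (0)·(-1.75)) / 3 = -4/3 = -1.3333
  S[U,W] = ((2)·(2.25) + (2)·(-0.75) + (-4)·(-0.75) + (0)·(-0.75)) / 3 = 6/3 = 2
  S[V,V] = ((2.25)·(2.25) + (-1.75)·(-1.75) + (1.25)·(1.25) + (-1.75)·(-1.75)) / 3 = 12.75/3 = 4.25
  S[V,W] = ((2.25)·(2.25) + (-1.75)·(-0.75) + (1.25)·(-0.75) + (-1.75)·(-0.75)) / 3 = 6.75/3 = 2.25
  S[W,W] = ((2.25)·(2.25) + (-0.75)·(-0.75) + (-0.75)·(-0.75) + (-0.75)·(-0.75)) / 3 = 6.75/3 = 2.25

S is symmetric (S[j,i] = S[i,j]). Assembling:

S = [[8, -1.3333, 2],
 [-1.3333, 4.25, 2.25],
 [2, 2.25, 2.25]]


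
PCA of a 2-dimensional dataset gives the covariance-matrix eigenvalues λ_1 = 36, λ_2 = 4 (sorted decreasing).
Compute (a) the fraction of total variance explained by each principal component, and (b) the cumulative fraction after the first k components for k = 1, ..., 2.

Step 1 — total variance = trace(Sigma) = Σ λ_i = 36 + 4 = 40.

Step 2 — fraction explained by component i = λ_i / Σ λ:
  PC1: 36/40 = 0.9
  PC2: 4/40 = 0.1

Step 3 — cumulative fraction after k components = (λ_1 + ... + λ_k) / Σ λ:
  k = 1: 36/40 = 0.9
  k = 2: (36 + 4)/40 = 40/40 = 1

Summary (fraction, with percent):

explained: PC1 0.9 (90%), PC2 0.1 (10%);  cumulative: 0.9, 1


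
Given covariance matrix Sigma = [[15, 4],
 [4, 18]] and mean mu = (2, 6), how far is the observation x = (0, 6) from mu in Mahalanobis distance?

Step 1 — centre the observation: (x - mu) = (-2, 0).

Step 2 — invert Sigma. det(Sigma) = 15·18 - (4)² = 254.
  Sigma^{-1} = (1/det) · [[d, -b], [-b, a]] = [[0.0709, -0.0157],
 [-0.0157, 0.0591]].

Step 3 — form the quadratic (x - mu)^T · Sigma^{-1} · (x - mu):
  Sigma^{-1} · (x - mu) = (-0.1417, 0.0315).
  (x - mu)^T · [Sigma^{-1} · (x - mu)] = (-2)·(-0.1417) + (0)·(0.0315) = 0.2835.

Step 4 — take square root: d = √(0.2835) ≈ 0.5324.

d(x, mu) = √(0.2835) ≈ 0.5324


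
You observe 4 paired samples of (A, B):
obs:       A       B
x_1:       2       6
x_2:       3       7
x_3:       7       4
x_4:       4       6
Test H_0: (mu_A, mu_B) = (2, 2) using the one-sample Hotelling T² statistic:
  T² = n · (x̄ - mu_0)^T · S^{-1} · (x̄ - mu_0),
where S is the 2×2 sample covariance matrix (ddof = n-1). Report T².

Step 1 — sample mean vector:
  mean(A) = (2 + 3 + 7 + 4) / 4 = 16/4 = 4
  mean(B) = (6 + 7 + 4 + 6) / 4 = 23/4 = 5.75
  x̄ = (4, 5.75),  deviation x̄ - mu_0 = (4, 5.75) - (2, 2) = (2, 3.75).

Step 2 — sample covariance matrix, S[i,j] = (1/(n-1)) · Σ_k (x_{k,i} - mean_i) · (x_{k,j} - mean_j), divisor n-1 = 3:
  S[A,A] = ((-2)·(-2) + (-1)·(-1) + (3)·(3) + (0)·(0)) / 3 = 14/3 = 4.6667
  S[A,B] = ((-2)·(0.25) + (-1)·(1.25) + (3)·(-1.75) + (0)·(0.25)) / 3 = -7/3 = -2.3333
  S[B,B] = ((0.25)·(0.25) + (1.25)·(1.25) + (-1.75)·(-1.75) + (0.25)·(0.25)) / 3 = 4.75/3 = 1.5833
  S = [[4.6667, -2.3333],
 [-2.3333, 1.5833]].

Step 3 — invert S. det(S) = 4.6667·1.5833 - (-2.3333)² = 1.9444.
  S^{-1} = (1/det) · [[d, -b], [-b, a]] = [[0.8143, 1.2],
 [1.2, 2.4]].

Step 4 — quadratic form (x̄ - mu_0)^T · S^{-1} · (x̄ - mu_0):
  S^{-1} · (x̄ - mu_0) = (6.1286, 11.4),
  (x̄ - mu_0)^T · [...] = (2)·(6.1286) + (3.75)·(11.4) = 55.0071.

Step 5 — scale by n: T² = 4 · 55.0071 = 220.0286.

T² ≈ 220.0286


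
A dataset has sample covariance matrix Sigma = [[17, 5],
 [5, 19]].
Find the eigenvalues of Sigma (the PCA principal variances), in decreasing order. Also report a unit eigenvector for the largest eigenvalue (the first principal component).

Step 1 — characteristic polynomial of 2×2 Sigma:
  det(Sigma - λI) = λ² - trace · λ + det = 0.
  trace = 17 + 19 = 36, det = 17·19 - (5)² = 298.
Step 2 — discriminant:
  Δ = trace² - 4·det = 1296 - 1192 = 104.
Step 3 — eigenvalues:
  λ = (trace ± √Δ)/2 = (36 ± 10.198)/2,
  λ_1 = 23.099,  λ_2 = 12.901.

Step 4 — unit eigenvector for λ_1: solve (Sigma - λ_1 I)v = 0. First row:
  (17 - 23.099)·v_x + (5)·v_y = 0, i.e. (-6.099)·v_x + (5)·v_y = 0,
  so v ∝ (b, λ_1 - a) = (5, 6.099) = u.
  ||u|| = √((5)² + (6.099)²) = √(62.198) ≈ 7.8866,
  v_1 = u/||u|| ≈ (0.634, 0.7733) (||v_1|| = 1).

λ_1 = 23.099,  λ_2 = 12.901;  v_1 ≈ (0.634, 0.7733)


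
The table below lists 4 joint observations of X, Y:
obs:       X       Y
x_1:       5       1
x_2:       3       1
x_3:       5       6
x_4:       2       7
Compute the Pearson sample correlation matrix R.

Step 1 — column means:
  mean(X) = (5 + 3 + 5 + 2) / 4 = 15/4 = 3.75
  mean(Y) = (1 + 1 + 6 + 7) / 4 = 15/4 = 3.75

Step 2 — sample variances and covariances s[i,j] = (1/(n-1)) · Σ_k (x_{k,i} - mean_i) · (x_{k,j} - mean_j), with n-1 = 3:
  s[X,X] = ((1.25)·(1.25) + (-0.75)·(-0.75) + (1.25)·(1.25) + (-1.75)·(-1.75)) / 3 = 6.75/3 = 2.25
  s[X,Y] = ((1.25)·(-2.75) + (-0.75)·(-2.75) + (1.25)·(2.25) + (-1.75)·(3.25)) / 3 = -4.25/3 = -1.4167
  s[Y,Y] = ((-2.75)·(-2.75) + (-2.75)·(-2.75) + (2.25)·(2.25) + (3.25)·(3.25)) / 3 = 30.75/3 = 10.25
  Sample standard deviations s_i = √(s[i,i]):
  s(X) = √(2.25) = 1.5
  s(Y) = √(10.25) = 3.2016

Step 3 — r_{ij} = s_{ij} / (s_i · s_j):
  r[X,X] = 1 (diagonal).
  r[X,Y] = -1.4167 / (1.5 · 3.2016) = -1.4167 / 4.8023 = -0.295
  r[Y,Y] = 1 (diagonal).

R is symmetric with unit diagonal. Assembling:

R = [[1, -0.295],
 [-0.295, 1]]


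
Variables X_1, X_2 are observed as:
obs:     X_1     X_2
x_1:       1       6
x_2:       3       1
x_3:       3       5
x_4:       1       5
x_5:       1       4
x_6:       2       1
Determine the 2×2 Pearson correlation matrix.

Step 1 — column means:
  mean(X_1) = (1 + 3 + 3 + 1 + 1 + 2) / 6 = 11/6 = 1.8333
  mean(X_2) = (6 + 1 + 5 + 5 + 4 + 1) / 6 = 22/6 = 3.6667

Step 2 — sample variances and covariances s[i,j] = (1/(n-1)) · Σ_k (x_{k,i} - mean_i) · (x_{k,j} - mean_j), with n-1 = 5:
  s[X_1,X_1] = ((-0.8333)·(-0.8333) + (1.1667)·(1.1667) + (1.1667)·(1.1667) + (-0.8333)·(-0.8333) + (-0.8333)·(-0.8333) + (0.1667)·(0.1667)) / 5 = 4.8333/5 = 0.9667
  s[X_1,X_2] = ((-0.8333)·(2.3333) + (1.1667)·(-2.6667) + (1.1667)·(1.3333) + (-0.8333)·(1.3333) + (-0.8333)·(0.3333) + (0.1667)·(-2.6667)) / 5 = -5.3333/5 = -1.0667
  s[X_2,X_2] = ((2.3333)·(2.3333) + (-2.6667)·(-2.6667) + (1.3333)·(1.3333) + (1.3333)·(1.3333) + (0.3333)·(0.3333) + (-2.6667)·(-2.6667)) / 5 = 23.3333/5 = 4.6667
  Sample standard deviations s_i = √(s[i,i]):
  s(X_1) = √(0.9667) = 0.9832
  s(X_2) = √(4.6667) = 2.1602

Step 3 — r_{ij} = s_{ij} / (s_i · s_j):
  r[X_1,X_1] = 1 (diagonal).
  r[X_1,X_2] = -1.0667 / (0.9832 · 2.1602) = -1.0667 / 2.1239 = -0.5022
  r[X_2,X_2] = 1 (diagonal).

R is symmetric with unit diagonal. Assembling:

R = [[1, -0.5022],
 [-0.5022, 1]]


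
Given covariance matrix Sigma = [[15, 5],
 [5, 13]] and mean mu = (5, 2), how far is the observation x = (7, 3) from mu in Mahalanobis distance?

Step 1 — centre the observation: (x - mu) = (2, 1).

Step 2 — invert Sigma. det(Sigma) = 15·13 - (5)² = 170.
  Sigma^{-1} = (1/det) · [[d, -b], [-b, a]] = [[0.0765, -0.0294],
 [-0.0294, 0.0882]].

Step 3 — form the quadratic (x - mu)^T · Sigma^{-1} · (x - mu):
  Sigma^{-1} · (x - mu) = (0.1235, 0.0294).
  (x - mu)^T · [Sigma^{-1} · (x - mu)] = (2)·(0.1235) + (1)·(0.0294) = 0.2765.

Step 4 — take square root: d = √(0.2765) ≈ 0.5258.

d(x, mu) = √(0.2765) ≈ 0.5258


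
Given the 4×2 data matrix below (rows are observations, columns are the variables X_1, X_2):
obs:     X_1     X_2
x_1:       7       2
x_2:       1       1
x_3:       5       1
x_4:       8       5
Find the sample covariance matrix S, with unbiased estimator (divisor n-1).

Step 1 — column means:
  mean(X_1) = (7 + 1 + 5 + 8) / 4 = 21/4 = 5.25
  mean(X_2) = (2 + 1 + 1 + 5) / 4 = 9/4 = 2.25

Step 2 — sample covariance S[i,j] = (1/(n-1)) · Σ_k (x_{k,i} - mean_i) · (x_{k,j} - mean_j), with n-1 = 3.
  S[X_1,X_1] = ((1.75)·(1.75) + (-4.25)·(-4.25) + (-0.25)·(-0.25) + (2.75)·(2.75)) / 3 = 28.75/3 = 9.5833
  S[X_1,X_2] = ((1.75)·(-0.25) + (-4.25)·(-1.25) + (-0.25)·(-1.25) + (2.75)·(2.75)) / 3 = 12.75/3 = 4.25
  S[X_2,X_2] = ((-0.25)·(-0.25) + (-1.25)·(-1.25) + (-1.25)·(-1.25) + (2.75)·(2.75)) / 3 = 10.75/3 = 3.5833

S is symmetric (S[j,i] = S[i,j]). Assembling:

S = [[9.5833, 4.25],
 [4.25, 3.5833]]


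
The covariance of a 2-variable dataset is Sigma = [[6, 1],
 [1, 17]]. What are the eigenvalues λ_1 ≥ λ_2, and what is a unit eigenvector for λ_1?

Step 1 — characteristic polynomial of 2×2 Sigma:
  det(Sigma - λI) = λ² - trace · λ + det = 0.
  trace = 6 + 17 = 23, det = 6·17 - (1)² = 101.
Step 2 — discriminant:
  Δ = trace² - 4·det = 529 - 404 = 125.
Step 3 — eigenvalues:
  λ = (trace ± √Δ)/2 = (23 ± 11.1803)/2,
  λ_1 = 17.0902,  λ_2 = 5.9098.

Step 4 — unit eigenvector for λ_1: solve (Sigma - λ_1 I)v = 0. First row:
  (6 - 17.0902)·v_x + (1)·v_y = 0, i.e. (-11.0902)·v_x + (1)·v_y = 0,
  so v ∝ (b, λ_1 - a) = (1, 11.0902) = u.
  ||u|| = √((1)² + (11.0902)²) = √(123.9919) ≈ 11.1352,
  v_1 = u/||u|| ≈ (0.0898, 0.996) (||v_1|| = 1).

λ_1 = 17.0902,  λ_2 = 5.9098;  v_1 ≈ (0.0898, 0.996)


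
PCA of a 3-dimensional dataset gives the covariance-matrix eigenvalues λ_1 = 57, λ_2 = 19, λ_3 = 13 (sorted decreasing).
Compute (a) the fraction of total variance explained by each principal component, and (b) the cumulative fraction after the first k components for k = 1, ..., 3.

Step 1 — total variance = trace(Sigma) = Σ λ_i = 57 + 19 + 13 = 89.

Step 2 — fraction explained by component i = λ_i / Σ λ:
  PC1: 57/89 = 0.6404
  PC2: 19/89 = 0.2135
  PC3: 13/89 = 0.1461

Step 3 — cumulative fraction after k components = (λ_1 + ... + λ_k) / Σ λ:
  k = 1: 57/89 = 0.6404
  k = 2: (57 + 19)/89 = 76/89 = 0.8539
  k = 3: (57 + 19 + 13)/89 = 89/89 = 1

Summary (fraction, with percent):

explained: PC1 0.6404 (64.04%), PC2 0.2135 (21.35%), PC3 0.1461 (14.61%);  cumulative: 0.6404, 0.8539, 1


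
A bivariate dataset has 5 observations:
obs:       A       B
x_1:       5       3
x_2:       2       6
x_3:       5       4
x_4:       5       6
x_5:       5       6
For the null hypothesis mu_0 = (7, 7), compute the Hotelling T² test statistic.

Step 1 — sample mean vector:
  mean(A) = (5 + 2 + 5 + 5 + 5) / 5 = 22/5 = 4.4
  mean(B) = (3 + 6 + 4 + 6 + 6) / 5 = 25/5 = 5
  x̄ = (4.4, 5),  deviation x̄ - mu_0 = (4.4, 5) - (7, 7) = (-2.6, -2).

Step 2 — sample covariance matrix, S[i,j] = (1/(n-1)) · Σ_k (x_{k,i} - mean_i) · (x_{k,j} - mean_j), divisor n-1 = 4:
  S[A,A] = ((0.6)·(0.6) + (-2.4)·(-2.4) + (0.6)·(0.6) + (0.6)·(0.6) + (0.6)·(0.6)) / 4 = 7.2/4 = 1.8
  S[A,B] = ((0.6)·(-2) + (-2.4)·(1) + (0.6)·(-1) + (0.6)·(1) + (0.6)·(1)) / 4 = -3/4 = -0.75
  S[B,B] = ((-2)·(-2) + (1)·(1) + (-1)·(-1) + (1)·(1) + (1)·(1)) / 4 = 8/4 = 2
  S = [[1.8, -0.75],
 [-0.75, 2]].

Step 3 — invert S. det(S) = 1.8·2 - (-0.75)² = 3.0375.
  S^{-1} = (1/det) · [[d, -b], [-b, a]] = [[0.6584, 0.2469],
 [0.2469, 0.5926]].

Step 4 — quadratic form (x̄ - mu_0)^T · S^{-1} · (x̄ - mu_0):
  S^{-1} · (x̄ - mu_0) = (-2.2058, -1.8272),
  (x̄ - mu_0)^T · [...] = (-2.6)·(-2.2058) + (-2)·(-1.8272) = 9.3893.

Step 5 — scale by n: T² = 5 · 9.3893 = 46.9465.

T² ≈ 46.9465


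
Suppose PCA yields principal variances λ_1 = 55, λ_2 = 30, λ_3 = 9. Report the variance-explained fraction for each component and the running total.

Step 1 — total variance = trace(Sigma) = Σ λ_i = 55 + 30 + 9 = 94.

Step 2 — fraction explained by component i = λ_i / Σ λ:
  PC1: 55/94 = 0.5851
  PC2: 30/94 = 0.3191
  PC3: 9/94 = 0.0957

Step 3 — cumulative fraction after k components = (λ_1 + ... + λ_k) / Σ λ:
  k = 1: 55/94 = 0.5851
  k = 2: (55 + 30)/94 = 85/94 = 0.9043
  k = 3: (55 + 30 + 9)/94 = 94/94 = 1

Summary (fraction, with percent):

explained: PC1 0.5851 (58.51%), PC2 0.3191 (31.91%), PC3 0.0957 (9.57%);  cumulative: 0.5851, 0.9043, 1


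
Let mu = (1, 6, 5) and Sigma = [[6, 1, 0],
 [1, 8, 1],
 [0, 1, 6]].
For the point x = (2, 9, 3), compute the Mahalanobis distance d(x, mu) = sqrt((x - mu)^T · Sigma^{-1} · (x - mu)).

Step 1 — centre the observation: (x - mu) = (1, 3, -2).

Step 2 — invert Sigma (cofactor / det for 3×3, or solve directly):
  Sigma^{-1} = [[0.1703, -0.0217, 0.0036],
 [-0.0217, 0.1304, -0.0217],
 [0.0036, -0.0217, 0.1703]].

Step 3 — form the quadratic (x - mu)^T · Sigma^{-1} · (x - mu):
  Sigma^{-1} · (x - mu) = (0.0978, 0.413, -0.4022).
  (x - mu)^T · [Sigma^{-1} · (x - mu)] = (1)·(0.0978) + (3)·(0.413) + (-2)·(-0.4022) = 2.1413.

Step 4 — take square root: d = √(2.1413) ≈ 1.4633.

d(x, mu) = √(2.1413) ≈ 1.4633


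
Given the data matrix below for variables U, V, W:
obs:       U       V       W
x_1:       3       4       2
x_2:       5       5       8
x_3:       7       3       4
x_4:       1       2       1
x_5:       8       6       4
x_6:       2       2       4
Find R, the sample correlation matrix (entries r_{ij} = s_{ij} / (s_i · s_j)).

Step 1 — column means:
  mean(U) = (3 + 5 + 7 + 1 + 8 + 2) / 6 = 26/6 = 4.3333
  mean(V) = (4 + 5 + 3 + 2 + 6 + 2) / 6 = 22/6 = 3.6667
  mean(W) = (2 + 8 + 4 + 1 + 4 + 4) / 6 = 23/6 = 3.8333

Step 2 — sample variances and covariances s[i,j] = (1/(n-1)) · Σ_k (x_{k,i} - mean_i) · (x_{k,j} - mean_j), with n-1 = 5:
  s[U,U] = ((-1.3333)·(-1.3333) + (0.6667)·(0.6667) + (2.6667)·(2.6667) + (-3.3333)·(-3.3333) + (3.6667)·(3.6667) + (-2.3333)·(-2.3333)) / 5 = 39.3333/5 = 7.8667
  s[U,V] = ((-1.3333)·(0.3333) + (0.6667)·(1.3333) + (2.6667)·(-0.6667) + (-3.3333)·(-1.6667) + (3.6667)·(2.3333) + (-2.3333)·(-1.6667)) / 5 = 16.6667/5 = 3.3333
  s[U,W] = ((-1.3333)·(-1.8333) + (0.6667)·(4.1667) + (2.6667)·(0.1667) + (-3.3333)·(-2.8333) + (3.6667)·(0.1667) + (-2.3333)·(0.1667)) / 5 = 15.3333/5 = 3.0667
  s[V,V] = ((0.3333)·(0.3333) + (1.3333)·(1.3333) + (-0.6667)·(-0.6667) + (-1.6667)·(-1.6667) + (2.3333)·(2.3333) + (-1.6667)·(-1.6667)) / 5 = 13.3333/5 = 2.6667
  s[V,W] = ((0.3333)·(-1.8333) + (1.3333)·(4.1667) + (-0.6667)·(0.1667) + (-1.6667)·(-2.8333) + (2.3333)·(0.1667) + (-1.6667)·(0.1667)) / 5 = 9.6667/5 = 1.9333
  s[W,W] = ((-1.8333)·(-1.8333) + (4.1667)·(4.1667) + (0.1667)·(0.1667) + (-2.8333)·(-2.8333) + (0.1667)·(0.1667) + (0.1667)·(0.1667)) / 5 = 28.8333/5 = 5.7667
  Sample standard deviations s_i = √(s[i,i]):
  s(U) = √(7.8667) = 2.8048
  s(V) = √(2.6667) = 1.633
  s(W) = √(5.7667) = 2.4014

Step 3 — r_{ij} = s_{ij} / (s_i · s_j):
  r[U,U] = 1 (diagonal).
  r[U,V] = 3.3333 / (2.8048 · 1.633) = 3.3333 / 4.5802 = 0.7278
  r[U,W] = 3.0667 / (2.8048 · 2.4014) = 3.0667 / 6.7353 = 0.4553
  r[V,V] = 1 (diagonal).
  r[V,W] = 1.9333 / (1.633 · 2.4014) = 1.9333 / 3.9215 = 0.493
  r[W,W] = 1 (diagonal).

R is symmetric with unit diagonal. Assembling:

R = [[1, 0.7278, 0.4553],
 [0.7278, 1, 0.493],
 [0.4553, 0.493, 1]]


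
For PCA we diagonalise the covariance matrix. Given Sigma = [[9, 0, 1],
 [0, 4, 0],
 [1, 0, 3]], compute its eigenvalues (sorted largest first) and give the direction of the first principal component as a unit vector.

Step 1 — characteristic polynomial p(λ) = det(λI - Sigma) = λ³ - tr·λ² + c_1·λ - det, where tr = trace, c_1 = sum of the principal 2×2 minors, det = det(Sigma):
  tr = 9 + 4 + 3 = 16,
  c_1 = (9·4 - (0)²) + (9·3 - (1)²) + (4·3 - (0)²) = 36 + 26 + 12 = 74,
  det = 9·(4·3 - (0)²) - (0)·((0)·3 - (0)·(1)) + (1)·((0)·(0) - 4·(1)) = 9·(12) - (0)·(0) + (1)·(-4) = 104.
  So p(λ) = λ³ - 16λ² + 74λ - 104.
Step 2 — look for an integer root (rational root theorem: any rational root is an integer divisor of 104). Testing λ = 4:
  p(4) = 64 - 256 + 296 - 104 = 0  ✓
  Dividing out (λ - 4): p(λ) = (λ - 4)(λ² - 12λ + 26).
Step 3 — remaining eigenvalues from the quadratic λ² - 12λ + 26 = 0:
  Δ = 12² - 4·26 = 144 - 104 = 40,  λ = (12 ± √40)/2 = (12 ± 6.3246)/2 ≈ 9.1623 or 2.8377.
  Sorted: λ_1 = 9.1623,  λ_2 = 4,  λ_3 = 2.8377  (check: sum = 16 = tr ✓).

Step 4 — unit eigenvector for λ_1 ≈ 9.1623: v spans the null space of (Sigma - λ_1 I), whose rows are
  r_1 = (-0.1623, 0, 1),  r_2 = (0, -5.1623, 0),  r_3 = (1, 0, -6.1623).
  v is orthogonal to every row, so take v ∝ r_1 × r_2 = ((0)·(0) - (1)·(-5.1623), (1)·(0) - (-0.1623)·(0), (-0.1623)·(-5.1623) - (0)·(0)) ≈ (5.1623, 0, 0.8377).
  Let u = (5.1623, 0, 0.8377).
  ||u|| = √((5.1623)² + (0)² + (0.8377)²) = √(27.3509) ≈ 5.2298,  v_1 = u/||u|| ≈ (0.9871, 0, 0.1602) (||v_1|| = 1).

λ_1 = 9.1623,  λ_2 = 4,  λ_3 = 2.8377;  v_1 ≈ (0.9871, 0, 0.1602)


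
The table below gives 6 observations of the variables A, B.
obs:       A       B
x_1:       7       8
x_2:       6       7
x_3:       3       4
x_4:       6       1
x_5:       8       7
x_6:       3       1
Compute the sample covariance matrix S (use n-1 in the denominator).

Step 1 — column means:
  mean(A) = (7 + 6 + 3 + 6 + 8 + 3) / 6 = 33/6 = 5.5
  mean(B) = (8 + 7 + 4 + 1 + 7 + 1) / 6 = 28/6 = 4.6667

Step 2 — sample covariance S[i,j] = (1/(n-1)) · Σ_k (x_{k,i} - mean_i) · (x_{k,j} - mean_j), with n-1 = 5.
  S[A,A] = ((1.5)·(1.5) + (0.5)·(0.5) + (-2.5)·(-2.5) + (0.5)·(0.5) + (2.5)·(2.5) + (-2.5)·(-2.5)) / 5 = 21.5/5 = 4.3
  S[A,B] = ((1.5)·(3.3333) + (0.5)·(2.3333) + (-2.5)·(-0.6667) + (0.5)·(-3.6667) + (2.5)·(2.3333) + (-2.5)·(-3.6667)) / 5 = 21/5 = 4.2
  S[B,B] = ((3.3333)·(3.3333) + (2.3333)·(2.3333) + (-0.6667)·(-0.6667) + (-3.6667)·(-3.6667) + (2.3333)·(2.3333) + (-3.6667)·(-3.6667)) / 5 = 49.3333/5 = 9.8667

S is symmetric (S[j,i] = S[i,j]). Assembling:

S = [[4.3, 4.2],
 [4.2, 9.8667]]


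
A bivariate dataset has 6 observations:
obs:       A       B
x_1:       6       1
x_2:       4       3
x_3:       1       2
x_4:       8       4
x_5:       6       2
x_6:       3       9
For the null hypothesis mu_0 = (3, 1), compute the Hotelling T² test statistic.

Step 1 — sample mean vector:
  mean(A) = (6 + 4 + 1 + 8 + 6 + 3) / 6 = 28/6 = 4.6667
  mean(B) = (1 + 3 + 2 + 4 + 2 + 9) / 6 = 21/6 = 3.5
  x̄ = (4.6667, 3.5),  deviation x̄ - mu_0 = (4.6667, 3.5) - (3, 1) = (1.6667, 2.5).

Step 2 — sample covariance matrix, S[i,j] = (1/(n-1)) · Σ_k (x_{k,i} - mean_i) · (x_{k,j} - mean_j), divisor n-1 = 5:
  S[A,A] = ((1.3333)·(1.3333) + (-0.6667)·(-0.6667) + (-3.6667)·(-3.6667) + (3.3333)·(3.3333) + (1.3333)·(1.3333) + (-1.6667)·(-1.6667)) / 5 = 31.3333/5 = 6.2667
  S[A,B] = ((1.3333)·(-2.5) + (-0.6667)·(-0.5) + (-3.6667)·(-1.5) + (3.3333)·(0.5) + (1.3333)·(-1.5) + (-1.6667)·(5.5)) / 5 = -7/5 = -1.4
  S[B,B] = ((-2.5)·(-2.5) + (-0.5)·(-0.5) + (-1.5)·(-1.5) + (0.5)·(0.5) + (-1.5)·(-1.5) + (5.5)·(5.5)) / 5 = 41.5/5 = 8.3
  S = [[6.2667, -1.4],
 [-1.4, 8.3]].

Step 3 — invert S. det(S) = 6.2667·8.3 - (-1.4)² = 50.0533.
  S^{-1} = (1/det) · [[d, -b], [-b, a]] = [[0.1658, 0.028],
 [0.028, 0.1252]].

Step 4 — quadratic form (x̄ - mu_0)^T · S^{-1} · (x̄ - mu_0):
  S^{-1} · (x̄ - mu_0) = (0.3463, 0.3596),
  (x̄ - mu_0)^T · [...] = (1.6667)·(0.3463) + (2.5)·(0.3596) = 1.4762.

Step 5 — scale by n: T² = 6 · 1.4762 = 8.8572.

T² ≈ 8.8572


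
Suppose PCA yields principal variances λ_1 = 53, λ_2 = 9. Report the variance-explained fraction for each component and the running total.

Step 1 — total variance = trace(Sigma) = Σ λ_i = 53 + 9 = 62.

Step 2 — fraction explained by component i = λ_i / Σ λ:
  PC1: 53/62 = 0.8548
  PC2: 9/62 = 0.1452

Step 3 — cumulative fraction after k components = (λ_1 + ... + λ_k) / Σ λ:
  k = 1: 53/62 = 0.8548
  k = 2: (53 + 9)/62 = 62/62 = 1

Summary (fraction, with percent):

explained: PC1 0.8548 (85.48%), PC2 0.1452 (14.52%);  cumulative: 0.8548, 1


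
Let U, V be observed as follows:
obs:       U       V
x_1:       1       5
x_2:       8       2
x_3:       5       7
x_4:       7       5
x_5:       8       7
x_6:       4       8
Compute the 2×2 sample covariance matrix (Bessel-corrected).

Step 1 — column means:
  mean(U) = (1 + 8 + 5 + 7 + 8 + 4) / 6 = 33/6 = 5.5
  mean(V) = (5 + 2 + 7 + 5 + 7 + 8) / 6 = 34/6 = 5.6667

Step 2 — sample covariance S[i,j] = (1/(n-1)) · Σ_k (x_{k,i} - mean_i) · (x_{k,j} - mean_j), with n-1 = 5.
  S[U,U] = ((-4.5)·(-4.5) + (2.5)·(2.5) + (-0.5)·(-0.5) + (1.5)·(1.5) + (2.5)·(2.5) + (-1.5)·(-1.5)) / 5 = 37.5/5 = 7.5
  S[U,V] = ((-4.5)·(-0.6667) + (2.5)·(-3.6667) + (-0.5)·(1.3333) + (1.5)·(-0.6667) + (2.5)·(1.3333) + (-1.5)·(2.3333)) / 5 = -8/5 = -1.6
  S[V,V] = ((-0.6667)·(-0.6667) + (-3.6667)·(-3.6667) + (1.3333)·(1.3333) + (-0.6667)·(-0.6667) + (1.3333)·(1.3333) + (2.3333)·(2.3333)) / 5 = 23.3333/5 = 4.6667

S is symmetric (S[j,i] = S[i,j]). Assembling:

S = [[7.5, -1.6],
 [-1.6, 4.6667]]


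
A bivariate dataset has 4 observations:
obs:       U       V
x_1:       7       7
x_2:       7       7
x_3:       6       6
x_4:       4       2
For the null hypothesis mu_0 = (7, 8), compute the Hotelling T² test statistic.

Step 1 — sample mean vector:
  mean(U) = (7 + 7 + 6 + 4) / 4 = 24/4 = 6
  mean(V) = (7 + 7 + 6 + 2) / 4 = 22/4 = 5.5
  x̄ = (6, 5.5),  deviation x̄ - mu_0 = (6, 5.5) - (7, 8) = (-1, -2.5).

Step 2 — sample covariance matrix, S[i,j] = (1/(n-1)) · Σ_k (x_{k,i} - mean_i) · (x_{k,j} - mean_j), divisor n-1 = 3:
  S[U,U] = ((1)·(1) + (1)·(1) + (0)·(0) + (-2)·(-2)) / 3 = 6/3 = 2
  S[U,V] = ((1)·(1.5) + (1)·(1.5) + (0)·(0.5) + (-2)·(-3.5)) / 3 = 10/3 = 3.3333
  S[V,V] = ((1.5)·(1.5) + (1.5)·(1.5) + (0.5)·(0.5) + (-3.5)·(-3.5)) / 3 = 17/3 = 5.6667
  S = [[2, 3.3333],
 [3.3333, 5.6667]].

Step 3 — invert S. det(S) = 2·5.6667 - (3.3333)² = 0.2222.
  S^{-1} = (1/det) · [[d, -b], [-b, a]] = [[25.5, -15],
 [-15, 9]].

Step 4 — quadratic form (x̄ - mu_0)^T · S^{-1} · (x̄ - mu_0):
  S^{-1} · (x̄ - mu_0) = (12, -7.5),
  (x̄ - mu_0)^T · [...] = (-1)·(12) + (-2.5)·(-7.5) = 6.75.

Step 5 — scale by n: T² = 4 · 6.75 = 27.

T² ≈ 27


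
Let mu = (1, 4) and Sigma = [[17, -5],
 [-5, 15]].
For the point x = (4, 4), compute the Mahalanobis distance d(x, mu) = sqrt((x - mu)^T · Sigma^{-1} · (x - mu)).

Step 1 — centre the observation: (x - mu) = (3, 0).

Step 2 — invert Sigma. det(Sigma) = 17·15 - (-5)² = 230.
  Sigma^{-1} = (1/det) · [[d, -b], [-b, a]] = [[0.0652, 0.0217],
 [0.0217, 0.0739]].

Step 3 — form the quadratic (x - mu)^T · Sigma^{-1} · (x - mu):
  Sigma^{-1} · (x - mu) = (0.1957, 0.0652).
  (x - mu)^T · [Sigma^{-1} · (x - mu)] = (3)·(0.1957) + (0)·(0.0652) = 0.587.

Step 4 — take square root: d = √(0.587) ≈ 0.7661.

d(x, mu) = √(0.587) ≈ 0.7661


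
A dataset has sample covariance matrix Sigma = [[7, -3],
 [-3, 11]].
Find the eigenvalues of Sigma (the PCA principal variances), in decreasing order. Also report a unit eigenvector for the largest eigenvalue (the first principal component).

Step 1 — characteristic polynomial of 2×2 Sigma:
  det(Sigma - λI) = λ² - trace · λ + det = 0.
  trace = 7 + 11 = 18, det = 7·11 - (-3)² = 68.
Step 2 — discriminant:
  Δ = trace² - 4·det = 324 - 272 = 52.
Step 3 — eigenvalues:
  λ = (trace ± √Δ)/2 = (18 ± 7.2111)/2,
  λ_1 = 12.6056,  λ_2 = 5.3944.

Step 4 — unit eigenvector for λ_1: solve (Sigma - λ_1 I)v = 0. First row:
  (7 - 12.6056)·v_x + (-3)·v_y = 0, i.e. (-5.6056)·v_x + (-3)·v_y = 0,
  so v ∝ (b, λ_1 - a) = (-3, 5.6056); multiply by -1 so the first entry is positive: u = (3, -5.6056).
  ||u|| = √((3)² + (-5.6056)²) = √(40.4222) ≈ 6.3578,
  v_1 = u/||u|| ≈ (0.4719, -0.8817) (||v_1|| = 1).

λ_1 = 12.6056,  λ_2 = 5.3944;  v_1 ≈ (0.4719, -0.8817)
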